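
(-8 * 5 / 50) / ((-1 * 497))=4 / 2485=0.00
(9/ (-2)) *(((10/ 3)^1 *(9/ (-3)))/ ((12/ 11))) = 41.25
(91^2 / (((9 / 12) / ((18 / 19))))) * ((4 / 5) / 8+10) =10036572 / 95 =105648.13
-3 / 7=-0.43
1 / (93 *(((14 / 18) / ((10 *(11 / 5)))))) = 66 / 217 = 0.30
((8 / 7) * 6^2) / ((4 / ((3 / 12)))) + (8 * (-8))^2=28690 / 7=4098.57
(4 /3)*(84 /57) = 112 /57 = 1.96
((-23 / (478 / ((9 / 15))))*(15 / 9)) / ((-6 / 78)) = 299 / 478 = 0.63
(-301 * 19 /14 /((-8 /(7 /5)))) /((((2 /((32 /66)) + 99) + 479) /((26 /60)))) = 74347 /1397100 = 0.05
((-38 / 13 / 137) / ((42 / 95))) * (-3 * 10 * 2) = 36100 / 12467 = 2.90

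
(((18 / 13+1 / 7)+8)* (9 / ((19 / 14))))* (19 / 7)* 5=78030 / 91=857.47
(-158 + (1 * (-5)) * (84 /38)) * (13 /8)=-10439 /38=-274.71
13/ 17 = 0.76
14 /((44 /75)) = 525 /22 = 23.86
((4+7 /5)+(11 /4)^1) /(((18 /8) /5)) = 163 /9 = 18.11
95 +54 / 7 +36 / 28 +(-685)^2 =469329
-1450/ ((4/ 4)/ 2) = -2900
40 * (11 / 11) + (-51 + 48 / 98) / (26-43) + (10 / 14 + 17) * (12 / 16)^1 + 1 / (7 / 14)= 48528 / 833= 58.26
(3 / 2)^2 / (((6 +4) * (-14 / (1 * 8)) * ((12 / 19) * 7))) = -57 / 1960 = -0.03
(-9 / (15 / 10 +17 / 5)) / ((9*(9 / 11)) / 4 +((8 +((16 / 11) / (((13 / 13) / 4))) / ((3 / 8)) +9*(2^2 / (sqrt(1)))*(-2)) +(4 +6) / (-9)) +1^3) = 7128 / 181447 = 0.04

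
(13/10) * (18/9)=13/5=2.60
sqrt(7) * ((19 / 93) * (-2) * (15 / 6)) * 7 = -665 * sqrt(7) / 93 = -18.92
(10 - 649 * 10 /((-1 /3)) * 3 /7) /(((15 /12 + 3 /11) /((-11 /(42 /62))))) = -877433920 /9849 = -89088.63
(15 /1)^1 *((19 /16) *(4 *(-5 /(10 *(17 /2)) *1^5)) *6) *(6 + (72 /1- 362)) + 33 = 121971 /17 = 7174.76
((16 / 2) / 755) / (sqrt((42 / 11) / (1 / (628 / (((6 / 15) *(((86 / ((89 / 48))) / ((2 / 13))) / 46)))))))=8 *sqrt(138331162970) / 8492440075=0.00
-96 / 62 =-48 / 31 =-1.55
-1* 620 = -620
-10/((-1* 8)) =5/4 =1.25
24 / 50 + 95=2387 / 25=95.48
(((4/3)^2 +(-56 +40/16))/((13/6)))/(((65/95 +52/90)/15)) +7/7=-3965998/14027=-282.74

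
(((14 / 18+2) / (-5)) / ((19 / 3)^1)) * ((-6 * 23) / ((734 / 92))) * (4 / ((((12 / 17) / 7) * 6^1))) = 629510 / 62757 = 10.03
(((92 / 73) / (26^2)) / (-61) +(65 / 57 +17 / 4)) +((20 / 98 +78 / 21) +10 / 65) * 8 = 319218734525 / 8407566804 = 37.97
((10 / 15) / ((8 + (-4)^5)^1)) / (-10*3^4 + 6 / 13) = 13 / 16038576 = 0.00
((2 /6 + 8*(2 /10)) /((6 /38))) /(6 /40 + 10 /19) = 41876 /2313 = 18.10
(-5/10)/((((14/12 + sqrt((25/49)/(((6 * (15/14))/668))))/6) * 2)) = 147/4339 - 12 * sqrt(5845)/4339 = -0.18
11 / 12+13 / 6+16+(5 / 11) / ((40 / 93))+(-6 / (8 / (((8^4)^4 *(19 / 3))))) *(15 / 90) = -58828270132521787 / 264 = -222834356562582.53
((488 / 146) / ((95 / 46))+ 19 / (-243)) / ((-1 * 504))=-2595667 / 849343320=-0.00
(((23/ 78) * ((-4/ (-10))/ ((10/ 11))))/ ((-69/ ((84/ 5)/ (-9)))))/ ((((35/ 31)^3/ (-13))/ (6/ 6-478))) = 34736306/ 2296875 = 15.12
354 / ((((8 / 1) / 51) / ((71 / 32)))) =640917 / 128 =5007.16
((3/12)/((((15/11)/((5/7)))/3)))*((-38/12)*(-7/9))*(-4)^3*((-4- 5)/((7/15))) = 8360/7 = 1194.29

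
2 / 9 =0.22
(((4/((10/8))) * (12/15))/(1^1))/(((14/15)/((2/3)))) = 64/35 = 1.83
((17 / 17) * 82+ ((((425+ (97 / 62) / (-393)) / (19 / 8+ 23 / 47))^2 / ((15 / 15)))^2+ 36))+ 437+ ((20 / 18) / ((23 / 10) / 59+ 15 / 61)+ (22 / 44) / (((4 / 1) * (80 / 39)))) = 94262561434911599137633457223303979302710507 / 194496021194066414309147372266965120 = 484650332.98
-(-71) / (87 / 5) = 355 / 87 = 4.08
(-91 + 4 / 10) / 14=-453 / 70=-6.47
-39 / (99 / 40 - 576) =520 / 7647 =0.07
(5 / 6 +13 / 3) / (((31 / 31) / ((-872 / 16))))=-3379 / 12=-281.58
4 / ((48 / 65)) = 65 / 12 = 5.42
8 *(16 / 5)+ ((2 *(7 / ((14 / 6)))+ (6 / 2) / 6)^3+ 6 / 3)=302.22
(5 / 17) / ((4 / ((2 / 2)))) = 5 / 68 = 0.07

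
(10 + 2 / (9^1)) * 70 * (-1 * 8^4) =-26378240 / 9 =-2930915.56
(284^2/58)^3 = 65587345367552/24389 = 2689218310.20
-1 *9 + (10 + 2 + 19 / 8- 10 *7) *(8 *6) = -2679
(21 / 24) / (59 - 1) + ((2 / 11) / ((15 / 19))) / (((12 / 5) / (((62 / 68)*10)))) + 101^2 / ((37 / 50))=398329881377 / 28893744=13786.03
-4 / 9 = -0.44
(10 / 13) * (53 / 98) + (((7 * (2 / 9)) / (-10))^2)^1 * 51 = 709496 / 429975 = 1.65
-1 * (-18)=18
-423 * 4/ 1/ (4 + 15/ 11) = -18612/ 59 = -315.46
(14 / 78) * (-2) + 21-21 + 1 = 25 / 39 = 0.64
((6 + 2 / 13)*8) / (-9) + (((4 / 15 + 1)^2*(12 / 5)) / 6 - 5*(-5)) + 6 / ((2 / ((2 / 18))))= 99962 / 4875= 20.51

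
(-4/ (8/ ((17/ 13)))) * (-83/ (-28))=-1411/ 728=-1.94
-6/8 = -3/4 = -0.75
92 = 92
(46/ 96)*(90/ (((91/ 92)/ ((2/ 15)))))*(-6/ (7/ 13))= -3174/ 49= -64.78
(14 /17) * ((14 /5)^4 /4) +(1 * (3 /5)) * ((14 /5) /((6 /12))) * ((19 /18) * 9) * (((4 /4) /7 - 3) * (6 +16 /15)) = -6713144 /10625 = -631.83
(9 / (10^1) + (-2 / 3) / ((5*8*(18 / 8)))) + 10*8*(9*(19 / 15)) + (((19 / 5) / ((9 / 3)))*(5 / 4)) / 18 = 912.98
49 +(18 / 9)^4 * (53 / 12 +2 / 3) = 391 / 3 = 130.33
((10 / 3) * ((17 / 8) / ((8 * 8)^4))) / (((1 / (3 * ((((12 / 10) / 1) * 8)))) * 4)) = 51 / 16777216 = 0.00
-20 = -20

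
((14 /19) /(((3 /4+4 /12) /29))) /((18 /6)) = 1624 /247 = 6.57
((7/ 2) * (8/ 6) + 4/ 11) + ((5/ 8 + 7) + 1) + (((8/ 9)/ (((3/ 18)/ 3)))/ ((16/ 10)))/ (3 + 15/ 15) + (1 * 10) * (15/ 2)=24065/ 264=91.16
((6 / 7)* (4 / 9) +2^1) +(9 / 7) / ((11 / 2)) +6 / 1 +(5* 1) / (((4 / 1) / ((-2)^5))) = -7250 / 231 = -31.39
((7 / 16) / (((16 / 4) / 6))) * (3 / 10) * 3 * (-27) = -5103 / 320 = -15.95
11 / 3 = 3.67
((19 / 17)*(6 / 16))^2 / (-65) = -3249 / 1202240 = -0.00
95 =95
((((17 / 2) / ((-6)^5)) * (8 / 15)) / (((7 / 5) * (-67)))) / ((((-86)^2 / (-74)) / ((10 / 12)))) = -3145 / 60688795104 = -0.00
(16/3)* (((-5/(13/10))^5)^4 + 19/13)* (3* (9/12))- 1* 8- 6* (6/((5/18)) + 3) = 572204589830630727314170746602784602/95024818874403997194005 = 6021633049223.95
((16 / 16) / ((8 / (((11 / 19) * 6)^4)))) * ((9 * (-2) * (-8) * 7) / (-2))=-1195408368 / 130321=-9172.80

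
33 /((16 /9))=18.56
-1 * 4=-4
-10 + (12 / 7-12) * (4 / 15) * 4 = -734 / 35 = -20.97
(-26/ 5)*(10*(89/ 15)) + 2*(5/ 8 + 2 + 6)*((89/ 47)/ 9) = -859829/ 2820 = -304.90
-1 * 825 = -825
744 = 744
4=4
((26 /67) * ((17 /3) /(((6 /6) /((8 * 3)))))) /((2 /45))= 79560 /67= 1187.46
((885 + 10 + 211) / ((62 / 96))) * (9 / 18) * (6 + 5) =291984 / 31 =9418.84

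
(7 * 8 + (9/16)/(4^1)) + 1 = 3657/64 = 57.14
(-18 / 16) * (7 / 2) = -63 / 16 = -3.94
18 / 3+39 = 45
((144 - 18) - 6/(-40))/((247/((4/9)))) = 841/3705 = 0.23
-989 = -989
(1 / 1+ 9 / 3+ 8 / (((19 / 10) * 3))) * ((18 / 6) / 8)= 77 / 38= 2.03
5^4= 625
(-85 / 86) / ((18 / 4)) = -85 / 387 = -0.22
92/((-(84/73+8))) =-10.05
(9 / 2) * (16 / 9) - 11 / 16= 117 / 16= 7.31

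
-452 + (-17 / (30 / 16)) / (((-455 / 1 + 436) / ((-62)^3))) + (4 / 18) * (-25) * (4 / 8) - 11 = -97636064 / 855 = -114194.23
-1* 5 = -5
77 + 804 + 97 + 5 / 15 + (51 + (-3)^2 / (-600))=617591 / 600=1029.32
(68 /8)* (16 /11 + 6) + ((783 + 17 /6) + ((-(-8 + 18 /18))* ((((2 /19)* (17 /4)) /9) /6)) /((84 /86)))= 115016485 /135432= 849.26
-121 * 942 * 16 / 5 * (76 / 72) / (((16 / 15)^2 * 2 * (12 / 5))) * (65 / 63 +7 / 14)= -1741549975 / 16128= -107983.01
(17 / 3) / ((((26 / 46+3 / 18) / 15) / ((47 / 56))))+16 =320903 / 2828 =113.47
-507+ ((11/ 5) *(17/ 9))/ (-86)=-1962277/ 3870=-507.05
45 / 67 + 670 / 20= 34.17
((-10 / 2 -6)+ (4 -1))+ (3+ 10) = 5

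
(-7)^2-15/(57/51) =676/19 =35.58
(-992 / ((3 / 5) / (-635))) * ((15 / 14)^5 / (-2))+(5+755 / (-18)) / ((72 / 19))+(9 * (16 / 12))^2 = -741039.91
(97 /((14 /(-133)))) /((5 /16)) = -14744 /5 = -2948.80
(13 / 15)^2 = 169 / 225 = 0.75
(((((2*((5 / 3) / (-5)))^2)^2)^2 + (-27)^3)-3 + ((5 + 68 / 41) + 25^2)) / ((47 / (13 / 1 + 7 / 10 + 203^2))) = -117384533274418 / 7023915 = -16712123.26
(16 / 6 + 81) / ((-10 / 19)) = -4769 / 30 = -158.97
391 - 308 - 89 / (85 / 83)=-332 / 85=-3.91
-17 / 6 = -2.83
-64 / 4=-16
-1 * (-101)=101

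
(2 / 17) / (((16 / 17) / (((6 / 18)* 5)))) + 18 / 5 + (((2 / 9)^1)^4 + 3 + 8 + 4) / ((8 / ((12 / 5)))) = 726877 / 87480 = 8.31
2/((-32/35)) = -35/16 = -2.19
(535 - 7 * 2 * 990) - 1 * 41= -13366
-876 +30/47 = -41142/47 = -875.36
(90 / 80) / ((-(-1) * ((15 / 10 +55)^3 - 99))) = 9 / 1442105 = 0.00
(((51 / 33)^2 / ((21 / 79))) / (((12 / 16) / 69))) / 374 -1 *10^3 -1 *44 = -29119066 / 27951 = -1041.79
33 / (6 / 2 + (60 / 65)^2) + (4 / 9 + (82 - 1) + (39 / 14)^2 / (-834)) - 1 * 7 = 1261808411 / 15202152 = 83.00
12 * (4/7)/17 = 0.40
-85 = -85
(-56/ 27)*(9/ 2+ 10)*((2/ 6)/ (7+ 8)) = -812/ 1215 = -0.67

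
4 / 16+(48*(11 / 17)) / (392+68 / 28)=5611 / 17068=0.33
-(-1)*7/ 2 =7/ 2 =3.50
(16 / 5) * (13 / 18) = 104 / 45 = 2.31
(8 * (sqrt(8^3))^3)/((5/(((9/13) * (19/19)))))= 589824 * sqrt(2)/65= 12832.88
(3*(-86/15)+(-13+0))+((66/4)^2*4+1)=5299/5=1059.80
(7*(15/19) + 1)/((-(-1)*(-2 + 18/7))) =217/19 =11.42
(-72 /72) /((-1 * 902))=0.00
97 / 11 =8.82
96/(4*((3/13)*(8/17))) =221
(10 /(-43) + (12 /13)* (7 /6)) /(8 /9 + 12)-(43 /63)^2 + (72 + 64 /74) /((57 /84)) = 4838899437109 /45232045677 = 106.98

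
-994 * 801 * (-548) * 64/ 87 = 9308038656/ 29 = 320966850.21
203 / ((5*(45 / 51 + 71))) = 3451 / 6110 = 0.56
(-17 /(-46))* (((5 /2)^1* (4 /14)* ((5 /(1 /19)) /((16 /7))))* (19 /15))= 30685 /2208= 13.90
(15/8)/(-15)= -1/8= -0.12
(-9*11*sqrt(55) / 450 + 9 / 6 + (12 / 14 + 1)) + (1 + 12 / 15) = 361 / 70- 11*sqrt(55) / 50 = 3.53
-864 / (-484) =216 / 121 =1.79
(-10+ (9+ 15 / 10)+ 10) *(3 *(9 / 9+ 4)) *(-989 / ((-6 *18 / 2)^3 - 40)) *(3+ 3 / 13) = 284445 / 89024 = 3.20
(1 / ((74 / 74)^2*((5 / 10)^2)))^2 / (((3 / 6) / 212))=6784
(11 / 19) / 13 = 11 / 247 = 0.04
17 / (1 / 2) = 34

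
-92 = -92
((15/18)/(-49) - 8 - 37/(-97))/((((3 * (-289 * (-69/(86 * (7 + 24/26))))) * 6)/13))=-964419179/5118096942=-0.19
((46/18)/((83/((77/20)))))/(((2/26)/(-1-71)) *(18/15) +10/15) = 23023/129231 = 0.18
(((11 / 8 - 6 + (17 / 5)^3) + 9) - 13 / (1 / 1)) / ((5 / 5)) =30679 / 1000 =30.68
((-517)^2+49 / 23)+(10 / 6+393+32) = 18472528 / 69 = 267717.80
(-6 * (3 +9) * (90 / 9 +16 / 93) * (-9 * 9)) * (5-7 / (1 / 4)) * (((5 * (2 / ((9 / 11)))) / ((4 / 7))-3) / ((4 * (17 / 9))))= -3320799.27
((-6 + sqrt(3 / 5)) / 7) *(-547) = 3282 / 7 -547 *sqrt(15) / 35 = 408.33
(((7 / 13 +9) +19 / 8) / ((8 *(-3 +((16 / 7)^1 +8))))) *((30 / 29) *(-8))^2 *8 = 20815200 / 185861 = 111.99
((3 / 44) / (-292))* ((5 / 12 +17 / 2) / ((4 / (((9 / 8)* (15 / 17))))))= -0.00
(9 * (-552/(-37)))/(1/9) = 44712/37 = 1208.43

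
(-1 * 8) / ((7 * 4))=-2 / 7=-0.29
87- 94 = -7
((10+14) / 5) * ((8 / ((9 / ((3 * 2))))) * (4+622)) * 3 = 240384 / 5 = 48076.80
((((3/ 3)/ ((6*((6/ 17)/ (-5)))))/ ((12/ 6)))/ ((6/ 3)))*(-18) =85/ 8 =10.62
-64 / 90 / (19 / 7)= -224 / 855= -0.26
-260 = -260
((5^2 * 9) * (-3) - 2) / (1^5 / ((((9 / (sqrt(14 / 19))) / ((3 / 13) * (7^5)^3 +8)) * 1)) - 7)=-1128148798931462997 * sqrt(266) / 2839956876668699216409038387 - 176081607 / 405708125238385602344148341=-0.00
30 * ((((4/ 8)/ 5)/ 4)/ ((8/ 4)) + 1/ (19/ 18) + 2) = 13497/ 152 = 88.80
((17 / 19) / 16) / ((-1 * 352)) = -17 / 107008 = -0.00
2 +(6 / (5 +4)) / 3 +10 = 110 / 9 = 12.22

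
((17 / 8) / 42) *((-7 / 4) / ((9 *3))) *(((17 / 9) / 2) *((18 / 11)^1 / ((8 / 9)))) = -289 / 50688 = -0.01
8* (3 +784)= 6296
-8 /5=-1.60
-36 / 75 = -12 / 25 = -0.48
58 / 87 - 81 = -241 / 3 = -80.33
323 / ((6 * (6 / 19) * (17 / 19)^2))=130321 / 612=212.94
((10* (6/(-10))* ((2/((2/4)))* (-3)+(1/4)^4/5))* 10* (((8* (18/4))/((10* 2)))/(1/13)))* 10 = 5391009/32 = 168469.03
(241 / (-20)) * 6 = -723 / 10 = -72.30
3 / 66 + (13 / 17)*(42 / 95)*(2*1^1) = 25639 / 35530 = 0.72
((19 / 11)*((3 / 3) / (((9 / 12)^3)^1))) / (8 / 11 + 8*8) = 152 / 2403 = 0.06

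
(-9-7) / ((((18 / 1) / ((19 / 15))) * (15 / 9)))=-152 / 225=-0.68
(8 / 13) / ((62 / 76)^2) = 11552 / 12493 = 0.92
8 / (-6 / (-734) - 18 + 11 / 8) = -23488 / 48787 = -0.48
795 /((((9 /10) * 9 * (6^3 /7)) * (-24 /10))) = -46375 /34992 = -1.33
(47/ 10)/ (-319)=-47/ 3190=-0.01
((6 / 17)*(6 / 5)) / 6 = 6 / 85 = 0.07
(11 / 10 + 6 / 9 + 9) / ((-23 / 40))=-1292 / 69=-18.72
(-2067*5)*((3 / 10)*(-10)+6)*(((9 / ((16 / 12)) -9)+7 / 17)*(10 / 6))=6459375 / 68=94990.81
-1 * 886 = -886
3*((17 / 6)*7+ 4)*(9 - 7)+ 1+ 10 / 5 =146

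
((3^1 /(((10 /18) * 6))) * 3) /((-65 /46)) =-621 /325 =-1.91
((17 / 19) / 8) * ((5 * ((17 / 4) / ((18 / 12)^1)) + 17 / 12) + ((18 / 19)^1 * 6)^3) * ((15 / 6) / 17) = 81995885 / 25021632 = 3.28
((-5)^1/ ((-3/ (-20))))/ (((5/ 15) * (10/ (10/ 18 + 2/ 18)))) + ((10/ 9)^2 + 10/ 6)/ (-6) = -3475/ 486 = -7.15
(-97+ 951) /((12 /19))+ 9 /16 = 64931 /48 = 1352.73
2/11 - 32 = -350/11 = -31.82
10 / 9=1.11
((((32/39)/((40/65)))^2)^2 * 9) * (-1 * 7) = -1792/9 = -199.11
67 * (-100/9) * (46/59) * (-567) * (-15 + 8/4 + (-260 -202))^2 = 4380870375000/59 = 74252040254.24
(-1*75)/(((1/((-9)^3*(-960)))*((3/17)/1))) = -297432000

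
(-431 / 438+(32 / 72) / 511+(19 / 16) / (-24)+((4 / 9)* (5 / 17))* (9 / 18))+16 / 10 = 10553359 / 16679040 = 0.63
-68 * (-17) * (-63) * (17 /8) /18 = -34391 /4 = -8597.75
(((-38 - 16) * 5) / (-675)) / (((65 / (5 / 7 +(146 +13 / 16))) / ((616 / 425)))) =13981 / 10625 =1.32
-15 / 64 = -0.23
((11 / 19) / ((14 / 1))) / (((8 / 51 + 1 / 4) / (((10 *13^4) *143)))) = 45824982060 / 11039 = 4151189.61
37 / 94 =0.39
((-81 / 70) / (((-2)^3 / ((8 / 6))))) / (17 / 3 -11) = -81 / 2240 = -0.04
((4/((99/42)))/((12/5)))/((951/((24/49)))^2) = 640/3412304973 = 0.00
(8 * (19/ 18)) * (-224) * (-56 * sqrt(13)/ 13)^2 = -53387264/ 117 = -456301.40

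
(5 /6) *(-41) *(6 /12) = -205 /12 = -17.08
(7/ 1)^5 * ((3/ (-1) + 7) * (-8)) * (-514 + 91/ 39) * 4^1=3302239360/ 3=1100746453.33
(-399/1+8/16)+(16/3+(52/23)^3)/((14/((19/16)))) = -101453495/255507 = -397.07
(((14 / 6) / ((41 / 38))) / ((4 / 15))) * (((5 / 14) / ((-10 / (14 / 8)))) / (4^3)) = -665 / 83968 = -0.01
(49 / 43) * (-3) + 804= 34425 / 43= 800.58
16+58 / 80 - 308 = -11651 / 40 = -291.28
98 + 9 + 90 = 197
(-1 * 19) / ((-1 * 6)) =19 / 6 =3.17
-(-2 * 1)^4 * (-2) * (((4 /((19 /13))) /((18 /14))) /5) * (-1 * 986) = -11484928 /855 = -13432.66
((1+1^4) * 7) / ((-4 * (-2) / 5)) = 35 / 4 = 8.75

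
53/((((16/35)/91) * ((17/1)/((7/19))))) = 1181635/5168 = 228.64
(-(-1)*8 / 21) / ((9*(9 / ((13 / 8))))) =13 / 1701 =0.01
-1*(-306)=306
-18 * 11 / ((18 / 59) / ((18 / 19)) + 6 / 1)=-11682 / 373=-31.32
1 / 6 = 0.17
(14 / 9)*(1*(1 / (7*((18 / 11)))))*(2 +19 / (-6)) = -77 / 486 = -0.16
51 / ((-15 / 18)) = -306 / 5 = -61.20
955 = 955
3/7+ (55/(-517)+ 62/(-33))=-16900/10857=-1.56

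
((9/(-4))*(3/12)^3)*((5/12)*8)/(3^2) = -5/384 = -0.01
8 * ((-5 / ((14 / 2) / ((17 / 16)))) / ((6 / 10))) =-425 / 42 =-10.12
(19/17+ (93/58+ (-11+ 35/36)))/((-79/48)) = 518716/116841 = 4.44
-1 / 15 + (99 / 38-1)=877 / 570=1.54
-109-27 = -136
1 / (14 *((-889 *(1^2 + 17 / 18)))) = -0.00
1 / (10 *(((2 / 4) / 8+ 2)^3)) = 0.01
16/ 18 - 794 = -7138/ 9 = -793.11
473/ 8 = 59.12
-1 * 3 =-3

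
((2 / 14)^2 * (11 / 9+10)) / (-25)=-101 / 11025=-0.01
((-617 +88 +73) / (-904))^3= 185193 / 1442897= 0.13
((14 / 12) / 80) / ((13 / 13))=7 / 480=0.01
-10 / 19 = -0.53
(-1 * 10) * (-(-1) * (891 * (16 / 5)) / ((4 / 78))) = -555984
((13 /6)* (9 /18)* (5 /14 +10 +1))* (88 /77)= 689 /49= 14.06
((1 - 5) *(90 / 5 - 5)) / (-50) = 26 / 25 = 1.04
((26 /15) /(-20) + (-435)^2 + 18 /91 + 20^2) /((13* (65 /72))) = 31060593204 /1922375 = 16157.41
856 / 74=428 / 37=11.57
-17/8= -2.12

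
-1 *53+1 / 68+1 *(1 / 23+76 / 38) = -79673 / 1564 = -50.94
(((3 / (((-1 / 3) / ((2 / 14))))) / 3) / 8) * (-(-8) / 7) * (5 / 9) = -5 / 147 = -0.03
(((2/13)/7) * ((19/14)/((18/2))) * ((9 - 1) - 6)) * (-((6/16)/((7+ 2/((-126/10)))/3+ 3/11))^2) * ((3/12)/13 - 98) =8539072245/609478658048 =0.01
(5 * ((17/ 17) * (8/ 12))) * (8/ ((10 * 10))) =4/ 15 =0.27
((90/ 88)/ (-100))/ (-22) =0.00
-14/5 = -2.80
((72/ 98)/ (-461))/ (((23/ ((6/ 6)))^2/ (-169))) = 6084/ 11949581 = 0.00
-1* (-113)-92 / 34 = 1875 / 17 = 110.29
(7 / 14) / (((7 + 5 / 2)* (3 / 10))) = 10 / 57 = 0.18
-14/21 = -2/3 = -0.67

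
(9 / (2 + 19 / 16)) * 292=824.47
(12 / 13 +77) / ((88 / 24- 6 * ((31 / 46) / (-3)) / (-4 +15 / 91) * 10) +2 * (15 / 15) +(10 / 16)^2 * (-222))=-780609696 / 847161211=-0.92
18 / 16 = 9 / 8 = 1.12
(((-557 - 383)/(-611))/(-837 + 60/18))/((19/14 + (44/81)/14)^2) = -77157360/81473969057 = -0.00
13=13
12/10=6/5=1.20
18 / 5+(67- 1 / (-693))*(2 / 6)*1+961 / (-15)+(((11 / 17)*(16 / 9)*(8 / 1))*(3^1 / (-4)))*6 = -14056727 / 176715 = -79.54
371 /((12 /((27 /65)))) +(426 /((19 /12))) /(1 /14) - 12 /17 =317349777 /83980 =3778.87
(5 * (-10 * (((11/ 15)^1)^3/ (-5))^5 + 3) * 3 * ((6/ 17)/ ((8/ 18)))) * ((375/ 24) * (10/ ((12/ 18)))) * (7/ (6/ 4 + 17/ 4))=338083281924891242117/ 33157397460937500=10196.32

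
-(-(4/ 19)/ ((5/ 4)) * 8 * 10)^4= -32956.83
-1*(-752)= 752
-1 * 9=-9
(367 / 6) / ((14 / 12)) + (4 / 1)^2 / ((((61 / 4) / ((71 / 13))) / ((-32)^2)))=32862423 / 5551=5920.09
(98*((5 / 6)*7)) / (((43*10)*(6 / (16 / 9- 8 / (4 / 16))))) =-23324 / 3483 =-6.70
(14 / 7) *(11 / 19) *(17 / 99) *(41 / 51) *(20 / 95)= 328 / 9747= 0.03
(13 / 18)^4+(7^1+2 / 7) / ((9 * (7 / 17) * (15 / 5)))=4770385 / 5143824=0.93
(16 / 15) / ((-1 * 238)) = -8 / 1785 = -0.00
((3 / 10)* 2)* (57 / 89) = 171 / 445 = 0.38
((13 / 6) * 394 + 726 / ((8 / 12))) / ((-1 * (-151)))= 5828 / 453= 12.87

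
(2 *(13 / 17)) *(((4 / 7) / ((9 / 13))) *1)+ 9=10991 / 1071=10.26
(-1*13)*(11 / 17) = -8.41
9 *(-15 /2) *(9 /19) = -1215 /38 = -31.97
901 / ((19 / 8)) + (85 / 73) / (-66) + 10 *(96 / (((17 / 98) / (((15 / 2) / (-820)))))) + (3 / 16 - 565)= -236.08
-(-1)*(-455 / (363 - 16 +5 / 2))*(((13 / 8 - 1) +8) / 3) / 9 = -10465 / 25164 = -0.42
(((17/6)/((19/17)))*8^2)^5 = 67645530245030739968/601692057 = 112425499818.47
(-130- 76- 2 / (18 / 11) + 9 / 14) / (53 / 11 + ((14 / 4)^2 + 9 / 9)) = -572638 / 50085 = -11.43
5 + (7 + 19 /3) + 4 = 67 /3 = 22.33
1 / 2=0.50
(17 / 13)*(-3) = -3.92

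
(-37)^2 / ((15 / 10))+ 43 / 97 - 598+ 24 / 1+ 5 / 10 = 197653 / 582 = 339.61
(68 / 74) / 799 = 2 / 1739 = 0.00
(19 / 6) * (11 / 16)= 209 / 96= 2.18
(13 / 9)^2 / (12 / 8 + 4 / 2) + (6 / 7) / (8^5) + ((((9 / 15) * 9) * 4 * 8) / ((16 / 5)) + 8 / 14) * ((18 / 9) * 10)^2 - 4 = 28964267189 / 1327104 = 21825.17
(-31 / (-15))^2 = 961 / 225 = 4.27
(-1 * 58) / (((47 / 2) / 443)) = -51388 / 47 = -1093.36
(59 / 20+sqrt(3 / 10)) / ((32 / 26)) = 13 *sqrt(30) / 160+767 / 320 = 2.84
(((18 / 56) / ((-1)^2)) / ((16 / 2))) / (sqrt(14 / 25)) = 0.05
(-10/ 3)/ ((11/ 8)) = -80/ 33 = -2.42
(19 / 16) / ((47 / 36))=171 / 188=0.91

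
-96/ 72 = -4/ 3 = -1.33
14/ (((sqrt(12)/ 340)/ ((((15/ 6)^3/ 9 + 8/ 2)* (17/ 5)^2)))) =14203483* sqrt(3)/ 270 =91115.39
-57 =-57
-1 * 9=-9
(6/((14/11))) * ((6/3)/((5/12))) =792/35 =22.63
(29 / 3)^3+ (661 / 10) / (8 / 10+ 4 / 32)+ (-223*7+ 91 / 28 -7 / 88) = -51259183 / 87912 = -583.07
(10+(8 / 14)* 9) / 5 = 106 / 35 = 3.03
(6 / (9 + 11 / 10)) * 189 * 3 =34020 / 101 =336.83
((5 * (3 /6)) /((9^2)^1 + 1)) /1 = 5 /164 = 0.03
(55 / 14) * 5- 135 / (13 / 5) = -5875 / 182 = -32.28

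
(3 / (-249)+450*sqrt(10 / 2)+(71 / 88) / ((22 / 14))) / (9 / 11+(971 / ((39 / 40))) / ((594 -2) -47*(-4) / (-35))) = 8064132921 / 40464401032+990925650*sqrt(5) / 5540033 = 400.16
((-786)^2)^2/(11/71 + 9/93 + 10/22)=9240658313180976/17099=540420978605.82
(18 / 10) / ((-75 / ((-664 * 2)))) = 3984 / 125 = 31.87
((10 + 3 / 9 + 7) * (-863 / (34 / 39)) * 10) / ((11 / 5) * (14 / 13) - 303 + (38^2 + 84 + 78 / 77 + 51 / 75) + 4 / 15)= -109494635250 / 784480861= -139.58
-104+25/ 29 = -2991/ 29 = -103.14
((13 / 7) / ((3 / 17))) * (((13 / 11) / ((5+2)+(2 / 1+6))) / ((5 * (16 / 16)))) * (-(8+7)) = -2873 / 1155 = -2.49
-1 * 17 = -17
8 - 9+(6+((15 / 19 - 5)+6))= 129 / 19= 6.79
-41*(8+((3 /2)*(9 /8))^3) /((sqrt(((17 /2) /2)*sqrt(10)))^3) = -2150491*10^(1 /4)*sqrt(17) /1479680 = -10.66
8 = 8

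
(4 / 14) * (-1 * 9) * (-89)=1602 / 7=228.86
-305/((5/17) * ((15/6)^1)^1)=-2074/5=-414.80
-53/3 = -17.67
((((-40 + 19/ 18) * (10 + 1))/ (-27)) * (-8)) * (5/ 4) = -38555/ 243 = -158.66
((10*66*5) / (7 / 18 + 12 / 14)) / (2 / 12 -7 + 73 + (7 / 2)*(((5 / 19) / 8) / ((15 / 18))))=37920960 / 949379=39.94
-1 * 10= -10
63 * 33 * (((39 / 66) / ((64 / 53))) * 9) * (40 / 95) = 1171989 / 304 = 3855.23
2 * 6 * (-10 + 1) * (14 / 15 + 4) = -2664 / 5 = -532.80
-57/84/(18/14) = -19/36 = -0.53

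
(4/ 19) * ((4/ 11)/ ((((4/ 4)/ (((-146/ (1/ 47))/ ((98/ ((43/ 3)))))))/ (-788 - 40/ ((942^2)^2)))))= 1868198083704823496/ 30856820159187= 60544.09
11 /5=2.20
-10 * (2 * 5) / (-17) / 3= 100 / 51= 1.96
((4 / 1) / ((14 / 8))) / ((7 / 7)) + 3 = 37 / 7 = 5.29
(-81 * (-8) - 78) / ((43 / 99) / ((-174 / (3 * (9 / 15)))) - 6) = -5454900 / 57463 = -94.93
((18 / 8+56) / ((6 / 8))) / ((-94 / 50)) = -5825 / 141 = -41.31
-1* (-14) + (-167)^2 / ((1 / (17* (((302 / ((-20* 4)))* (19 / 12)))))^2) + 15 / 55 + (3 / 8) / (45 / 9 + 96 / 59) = 285339138519644981 / 990950400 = 287944924.91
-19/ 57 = -1/ 3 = -0.33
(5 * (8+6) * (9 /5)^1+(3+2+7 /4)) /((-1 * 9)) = -59 /4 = -14.75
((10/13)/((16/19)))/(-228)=-5/1248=-0.00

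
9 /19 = 0.47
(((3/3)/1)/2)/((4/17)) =17/8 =2.12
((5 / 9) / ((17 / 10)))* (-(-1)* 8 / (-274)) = -200 / 20961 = -0.01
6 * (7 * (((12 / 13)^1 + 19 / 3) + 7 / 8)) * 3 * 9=479493 / 52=9221.02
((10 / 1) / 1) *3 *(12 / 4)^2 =270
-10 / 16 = -5 / 8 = -0.62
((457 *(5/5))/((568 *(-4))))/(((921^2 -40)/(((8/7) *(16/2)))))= -914/421555897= -0.00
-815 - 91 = -906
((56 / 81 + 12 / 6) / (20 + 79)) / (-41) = -218 / 328779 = -0.00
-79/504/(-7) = 79/3528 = 0.02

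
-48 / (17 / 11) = -528 / 17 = -31.06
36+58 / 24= 461 / 12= 38.42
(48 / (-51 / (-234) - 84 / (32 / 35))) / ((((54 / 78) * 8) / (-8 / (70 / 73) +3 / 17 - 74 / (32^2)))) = 424160087 / 544486880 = 0.78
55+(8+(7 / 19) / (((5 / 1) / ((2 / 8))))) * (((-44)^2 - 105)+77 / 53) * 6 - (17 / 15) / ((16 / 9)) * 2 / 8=28426437283 / 322240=88215.11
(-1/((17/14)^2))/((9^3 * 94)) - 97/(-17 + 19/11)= 3521808335/554512392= 6.35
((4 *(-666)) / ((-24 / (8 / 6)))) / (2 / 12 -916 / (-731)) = 649128 / 6227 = 104.24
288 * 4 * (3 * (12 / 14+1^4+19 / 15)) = 10795.89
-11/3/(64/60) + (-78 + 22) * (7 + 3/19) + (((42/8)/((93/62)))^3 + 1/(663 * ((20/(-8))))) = -361.41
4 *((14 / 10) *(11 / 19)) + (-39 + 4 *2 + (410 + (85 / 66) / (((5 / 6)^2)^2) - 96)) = 7547843 / 26125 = 288.91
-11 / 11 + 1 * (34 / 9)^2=1075 / 81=13.27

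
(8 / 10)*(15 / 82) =6 / 41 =0.15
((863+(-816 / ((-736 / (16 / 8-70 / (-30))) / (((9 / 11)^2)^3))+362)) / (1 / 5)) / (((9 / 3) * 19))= 499724554055 / 4645032942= 107.58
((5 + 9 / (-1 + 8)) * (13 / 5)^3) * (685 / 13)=5821.33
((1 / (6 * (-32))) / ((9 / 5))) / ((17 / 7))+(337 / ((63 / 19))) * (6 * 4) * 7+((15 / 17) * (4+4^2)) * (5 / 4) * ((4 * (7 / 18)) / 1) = 502593373 / 29376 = 17108.98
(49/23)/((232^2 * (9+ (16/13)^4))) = 1399489/399344745920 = 0.00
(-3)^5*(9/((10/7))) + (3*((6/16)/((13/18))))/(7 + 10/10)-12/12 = -3185947/2080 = -1531.71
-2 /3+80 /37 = 166 /111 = 1.50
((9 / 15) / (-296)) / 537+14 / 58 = 1854411 / 7682680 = 0.24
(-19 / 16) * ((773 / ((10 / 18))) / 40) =-132183 / 3200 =-41.31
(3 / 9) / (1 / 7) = 7 / 3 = 2.33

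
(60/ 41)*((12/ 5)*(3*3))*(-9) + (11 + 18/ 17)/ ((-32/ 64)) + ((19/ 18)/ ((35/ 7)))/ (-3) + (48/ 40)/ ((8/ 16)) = -57638047/ 188190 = -306.28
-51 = -51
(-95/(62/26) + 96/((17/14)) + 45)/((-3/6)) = -88768/527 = -168.44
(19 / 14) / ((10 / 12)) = 57 / 35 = 1.63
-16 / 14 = -8 / 7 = -1.14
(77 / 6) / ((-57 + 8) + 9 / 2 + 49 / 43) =-301 / 1017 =-0.30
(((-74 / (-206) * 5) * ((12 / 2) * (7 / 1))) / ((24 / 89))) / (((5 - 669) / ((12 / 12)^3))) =-0.42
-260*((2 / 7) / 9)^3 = -2080 / 250047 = -0.01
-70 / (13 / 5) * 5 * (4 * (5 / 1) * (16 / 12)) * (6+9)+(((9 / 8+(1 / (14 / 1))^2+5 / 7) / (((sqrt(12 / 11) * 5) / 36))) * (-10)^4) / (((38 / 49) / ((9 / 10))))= -700000 / 13+488025 * sqrt(33) / 19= 93705.96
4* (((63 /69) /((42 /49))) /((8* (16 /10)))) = 245 /736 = 0.33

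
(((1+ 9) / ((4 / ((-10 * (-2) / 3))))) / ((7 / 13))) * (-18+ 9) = -1950 / 7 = -278.57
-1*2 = -2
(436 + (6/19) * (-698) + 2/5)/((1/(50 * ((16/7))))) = 3282880/133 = 24683.31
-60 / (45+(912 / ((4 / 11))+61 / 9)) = -0.02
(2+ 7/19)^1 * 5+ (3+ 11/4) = 1337/76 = 17.59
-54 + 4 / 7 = -374 / 7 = -53.43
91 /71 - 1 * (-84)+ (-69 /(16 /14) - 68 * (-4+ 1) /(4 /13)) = 687.91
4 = 4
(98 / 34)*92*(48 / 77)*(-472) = -14590464 / 187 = -78023.87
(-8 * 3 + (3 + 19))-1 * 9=-11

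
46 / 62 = 23 / 31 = 0.74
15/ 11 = 1.36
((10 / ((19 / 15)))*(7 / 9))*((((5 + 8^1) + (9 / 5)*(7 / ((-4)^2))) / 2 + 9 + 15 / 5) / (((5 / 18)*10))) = 63483 / 1520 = 41.77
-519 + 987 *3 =2442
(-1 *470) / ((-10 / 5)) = 235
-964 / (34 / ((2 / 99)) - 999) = -241 / 171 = -1.41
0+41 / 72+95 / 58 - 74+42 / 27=-16295 / 232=-70.24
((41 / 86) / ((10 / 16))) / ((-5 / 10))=-328 / 215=-1.53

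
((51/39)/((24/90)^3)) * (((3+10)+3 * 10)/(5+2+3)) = 296.53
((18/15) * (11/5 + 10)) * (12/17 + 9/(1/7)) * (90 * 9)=64213236/85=755449.84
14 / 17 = 0.82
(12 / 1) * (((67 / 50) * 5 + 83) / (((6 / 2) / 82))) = 147108 / 5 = 29421.60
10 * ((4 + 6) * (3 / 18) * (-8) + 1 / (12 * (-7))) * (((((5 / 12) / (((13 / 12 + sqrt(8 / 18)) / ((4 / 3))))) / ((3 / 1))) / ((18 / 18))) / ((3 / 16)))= -75.32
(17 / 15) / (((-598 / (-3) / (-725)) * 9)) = -2465 / 5382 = -0.46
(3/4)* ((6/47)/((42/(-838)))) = -1257/658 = -1.91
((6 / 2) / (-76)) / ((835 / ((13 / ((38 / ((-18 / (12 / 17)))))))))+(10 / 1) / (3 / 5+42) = 241571657 / 1027290480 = 0.24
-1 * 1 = -1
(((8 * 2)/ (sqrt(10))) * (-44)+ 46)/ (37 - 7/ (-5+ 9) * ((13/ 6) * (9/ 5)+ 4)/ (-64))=117760/ 95273 - 180224 * sqrt(10)/ 95273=-4.75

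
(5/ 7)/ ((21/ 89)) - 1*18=-2201/ 147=-14.97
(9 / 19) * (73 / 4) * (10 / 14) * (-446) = -732555 / 266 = -2753.97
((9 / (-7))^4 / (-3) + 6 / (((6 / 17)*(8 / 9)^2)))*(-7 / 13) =-3166209 / 285376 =-11.09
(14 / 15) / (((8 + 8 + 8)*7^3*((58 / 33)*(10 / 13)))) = 143 / 1705200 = 0.00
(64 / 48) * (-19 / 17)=-76 / 51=-1.49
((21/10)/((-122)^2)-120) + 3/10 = -17816127/148840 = -119.70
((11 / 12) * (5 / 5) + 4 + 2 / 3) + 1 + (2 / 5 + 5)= 719 / 60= 11.98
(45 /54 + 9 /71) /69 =409 /29394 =0.01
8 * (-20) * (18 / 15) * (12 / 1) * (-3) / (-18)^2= 64 / 3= 21.33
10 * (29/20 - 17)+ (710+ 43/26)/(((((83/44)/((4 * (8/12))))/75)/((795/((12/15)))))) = 161808399431/2158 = 74980722.63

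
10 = 10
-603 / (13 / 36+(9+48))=-21708 / 2065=-10.51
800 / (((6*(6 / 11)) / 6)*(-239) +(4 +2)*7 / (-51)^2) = -1907400 / 310781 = -6.14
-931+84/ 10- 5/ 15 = -13844/ 15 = -922.93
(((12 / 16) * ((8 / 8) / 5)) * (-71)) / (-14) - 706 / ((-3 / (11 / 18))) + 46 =1440751 / 7560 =190.58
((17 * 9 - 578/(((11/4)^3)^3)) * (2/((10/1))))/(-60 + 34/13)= -4687988207383/8795144887430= -0.53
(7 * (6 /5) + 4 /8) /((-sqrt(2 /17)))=-89 * sqrt(34) /20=-25.95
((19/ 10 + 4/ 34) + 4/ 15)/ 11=233/ 1122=0.21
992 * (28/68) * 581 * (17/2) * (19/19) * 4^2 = 32275712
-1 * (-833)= 833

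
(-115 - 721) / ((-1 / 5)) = 4180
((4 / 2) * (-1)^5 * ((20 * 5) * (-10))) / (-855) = -400 / 171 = -2.34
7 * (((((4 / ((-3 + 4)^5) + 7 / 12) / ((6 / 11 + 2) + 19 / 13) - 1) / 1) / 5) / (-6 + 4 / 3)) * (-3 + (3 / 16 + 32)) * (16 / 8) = -461863 / 183360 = -2.52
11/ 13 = 0.85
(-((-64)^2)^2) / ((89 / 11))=-184549376 / 89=-2073588.49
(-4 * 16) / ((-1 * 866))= 32 / 433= 0.07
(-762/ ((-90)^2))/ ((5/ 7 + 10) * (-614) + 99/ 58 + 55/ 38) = 489839/ 34237868400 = 0.00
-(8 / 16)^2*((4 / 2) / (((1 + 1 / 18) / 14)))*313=-39438 / 19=-2075.68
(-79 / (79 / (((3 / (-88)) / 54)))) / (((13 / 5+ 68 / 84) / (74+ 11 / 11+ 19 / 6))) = 16415 / 1134144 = 0.01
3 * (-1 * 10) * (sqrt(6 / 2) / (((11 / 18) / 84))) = -45360 * sqrt(3) / 11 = -7142.35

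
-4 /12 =-1 /3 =-0.33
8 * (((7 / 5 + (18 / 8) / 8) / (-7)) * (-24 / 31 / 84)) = 0.02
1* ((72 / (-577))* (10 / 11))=-720 / 6347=-0.11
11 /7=1.57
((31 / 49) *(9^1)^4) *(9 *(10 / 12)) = 3050865 / 98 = 31131.28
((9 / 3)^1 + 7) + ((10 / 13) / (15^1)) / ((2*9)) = 3511 / 351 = 10.00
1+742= 743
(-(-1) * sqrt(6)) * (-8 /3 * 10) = -80 * sqrt(6) /3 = -65.32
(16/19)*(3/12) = 4/19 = 0.21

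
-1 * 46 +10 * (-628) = -6326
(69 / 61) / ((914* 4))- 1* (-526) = 117306485 / 223016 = 526.00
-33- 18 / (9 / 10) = -53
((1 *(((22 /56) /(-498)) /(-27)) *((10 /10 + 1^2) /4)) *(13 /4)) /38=143 /114452352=0.00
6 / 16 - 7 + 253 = 1971 / 8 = 246.38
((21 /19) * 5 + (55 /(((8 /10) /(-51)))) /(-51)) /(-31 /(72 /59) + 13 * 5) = 101610 /54169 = 1.88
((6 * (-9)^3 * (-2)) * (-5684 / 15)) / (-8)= 2071818 / 5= 414363.60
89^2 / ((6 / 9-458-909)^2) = 71289 / 16801801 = 0.00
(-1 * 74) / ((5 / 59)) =-4366 / 5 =-873.20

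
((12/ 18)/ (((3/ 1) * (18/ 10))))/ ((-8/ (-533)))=2665/ 324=8.23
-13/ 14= -0.93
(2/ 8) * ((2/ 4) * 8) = 1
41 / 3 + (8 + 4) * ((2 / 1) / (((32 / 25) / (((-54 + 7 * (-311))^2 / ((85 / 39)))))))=8735271343 / 204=42819957.56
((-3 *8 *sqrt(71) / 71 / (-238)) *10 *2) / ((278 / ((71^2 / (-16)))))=-1065 *sqrt(71) / 33082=-0.27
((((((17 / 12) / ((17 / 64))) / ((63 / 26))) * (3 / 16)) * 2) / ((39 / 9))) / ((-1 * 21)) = -4 / 441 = -0.01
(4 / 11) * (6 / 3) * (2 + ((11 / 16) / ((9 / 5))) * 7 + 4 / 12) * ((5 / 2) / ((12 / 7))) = 25235 / 4752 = 5.31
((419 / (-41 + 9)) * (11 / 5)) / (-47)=4609 / 7520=0.61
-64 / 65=-0.98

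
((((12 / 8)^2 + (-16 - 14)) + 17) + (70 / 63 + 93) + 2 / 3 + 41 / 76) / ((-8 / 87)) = -419369 / 456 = -919.67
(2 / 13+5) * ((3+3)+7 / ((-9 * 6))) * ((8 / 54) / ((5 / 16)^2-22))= -10874368 / 53137539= -0.20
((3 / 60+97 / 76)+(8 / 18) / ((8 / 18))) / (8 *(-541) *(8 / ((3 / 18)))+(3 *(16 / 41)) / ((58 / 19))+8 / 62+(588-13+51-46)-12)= -8145839 / 725446722740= -0.00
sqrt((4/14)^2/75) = 2 * sqrt(3)/105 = 0.03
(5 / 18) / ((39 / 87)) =145 / 234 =0.62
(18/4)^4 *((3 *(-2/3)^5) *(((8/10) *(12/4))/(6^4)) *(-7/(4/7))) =147/40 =3.68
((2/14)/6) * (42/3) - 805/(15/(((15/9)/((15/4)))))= -635/27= -23.52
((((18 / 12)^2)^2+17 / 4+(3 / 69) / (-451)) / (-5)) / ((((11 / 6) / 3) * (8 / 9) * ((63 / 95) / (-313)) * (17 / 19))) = 1571738166657 / 869008448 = 1808.66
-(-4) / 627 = 4 / 627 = 0.01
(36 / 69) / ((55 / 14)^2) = 2352 / 69575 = 0.03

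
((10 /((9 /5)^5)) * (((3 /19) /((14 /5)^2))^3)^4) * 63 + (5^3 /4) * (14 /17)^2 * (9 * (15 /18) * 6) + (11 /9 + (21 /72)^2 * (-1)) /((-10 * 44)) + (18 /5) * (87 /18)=70593171323300493295637626108024442659798379889623 /72692745814898305358152049314531938737974149120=971.12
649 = 649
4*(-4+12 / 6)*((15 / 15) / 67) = -8 / 67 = -0.12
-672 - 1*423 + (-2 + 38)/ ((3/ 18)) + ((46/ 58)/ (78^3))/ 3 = -36290415073/ 41286024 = -879.00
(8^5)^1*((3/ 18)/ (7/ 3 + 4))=16384/ 19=862.32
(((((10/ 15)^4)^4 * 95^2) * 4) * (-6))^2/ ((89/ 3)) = 3665.45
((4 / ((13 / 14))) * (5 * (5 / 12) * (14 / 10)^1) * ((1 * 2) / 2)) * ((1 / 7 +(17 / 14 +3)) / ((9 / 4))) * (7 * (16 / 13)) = 956480 / 4563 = 209.62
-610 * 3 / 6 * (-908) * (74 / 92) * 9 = 46110510 / 23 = 2004804.78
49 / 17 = 2.88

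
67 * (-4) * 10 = -2680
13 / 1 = 13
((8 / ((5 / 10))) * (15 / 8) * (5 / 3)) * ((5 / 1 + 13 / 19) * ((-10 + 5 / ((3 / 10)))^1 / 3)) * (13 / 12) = 684.21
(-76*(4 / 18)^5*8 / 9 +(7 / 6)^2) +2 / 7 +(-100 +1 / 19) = -27802530079 / 282726612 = -98.34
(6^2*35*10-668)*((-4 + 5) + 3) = 47728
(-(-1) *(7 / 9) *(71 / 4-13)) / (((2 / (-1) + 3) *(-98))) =-19 / 504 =-0.04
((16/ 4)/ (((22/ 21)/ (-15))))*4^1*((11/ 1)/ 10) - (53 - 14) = -291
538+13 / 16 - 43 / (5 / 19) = 30033 / 80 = 375.41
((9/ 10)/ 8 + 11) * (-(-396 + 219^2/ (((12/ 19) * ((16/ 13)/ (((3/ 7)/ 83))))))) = 365569119/ 424960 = 860.24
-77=-77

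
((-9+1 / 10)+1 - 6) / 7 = -1.99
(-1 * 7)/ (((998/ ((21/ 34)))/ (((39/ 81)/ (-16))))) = 637/ 4886208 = 0.00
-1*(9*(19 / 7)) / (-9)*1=19 / 7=2.71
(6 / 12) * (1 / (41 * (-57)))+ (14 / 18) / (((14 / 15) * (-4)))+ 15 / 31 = 159571 / 579576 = 0.28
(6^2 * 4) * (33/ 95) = 4752/ 95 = 50.02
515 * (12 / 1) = 6180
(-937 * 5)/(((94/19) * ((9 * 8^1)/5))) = -445075/6768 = -65.76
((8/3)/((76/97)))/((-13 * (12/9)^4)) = -2619/31616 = -0.08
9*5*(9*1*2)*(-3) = -2430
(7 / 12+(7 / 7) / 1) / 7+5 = 439 / 84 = 5.23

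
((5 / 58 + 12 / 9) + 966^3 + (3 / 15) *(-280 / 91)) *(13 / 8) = 2039031712171 / 1392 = 1464821632.31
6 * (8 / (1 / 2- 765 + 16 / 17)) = -1632 / 25961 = -0.06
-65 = -65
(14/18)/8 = 7/72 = 0.10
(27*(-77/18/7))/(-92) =33/184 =0.18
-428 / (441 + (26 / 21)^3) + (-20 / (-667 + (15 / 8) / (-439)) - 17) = -172337316682143 / 9608256304363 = -17.94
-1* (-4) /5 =4 /5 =0.80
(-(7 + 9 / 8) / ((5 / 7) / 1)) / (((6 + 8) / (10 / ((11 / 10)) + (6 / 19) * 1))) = -12779 / 1672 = -7.64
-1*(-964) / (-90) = -482 / 45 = -10.71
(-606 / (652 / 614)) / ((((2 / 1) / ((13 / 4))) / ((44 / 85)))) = -13302003 / 27710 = -480.04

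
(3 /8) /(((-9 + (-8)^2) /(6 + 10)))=6 /55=0.11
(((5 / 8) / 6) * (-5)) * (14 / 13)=-175 / 312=-0.56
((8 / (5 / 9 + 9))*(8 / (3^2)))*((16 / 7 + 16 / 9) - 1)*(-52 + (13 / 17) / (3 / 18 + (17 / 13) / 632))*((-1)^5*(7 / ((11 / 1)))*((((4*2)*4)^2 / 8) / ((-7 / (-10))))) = 26531163176960 / 2106878697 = 12592.64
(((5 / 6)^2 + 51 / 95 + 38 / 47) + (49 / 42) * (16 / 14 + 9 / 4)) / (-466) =-1928279 / 149809680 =-0.01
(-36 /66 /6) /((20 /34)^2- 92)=0.00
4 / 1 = 4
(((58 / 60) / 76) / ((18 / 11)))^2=101761 / 1684281600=0.00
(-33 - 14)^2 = 2209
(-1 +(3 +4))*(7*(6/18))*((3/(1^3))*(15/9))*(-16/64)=-35/2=-17.50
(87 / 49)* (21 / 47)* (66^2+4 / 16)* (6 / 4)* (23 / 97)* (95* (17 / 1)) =506798022375 / 255304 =1985076.70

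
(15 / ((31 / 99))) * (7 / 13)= 25.79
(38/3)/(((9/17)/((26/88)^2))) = 54587/26136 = 2.09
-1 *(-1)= 1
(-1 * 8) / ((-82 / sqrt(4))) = 8 / 41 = 0.20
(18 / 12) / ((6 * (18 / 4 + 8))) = 1 / 50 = 0.02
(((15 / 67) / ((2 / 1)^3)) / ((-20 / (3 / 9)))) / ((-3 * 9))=1 / 57888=0.00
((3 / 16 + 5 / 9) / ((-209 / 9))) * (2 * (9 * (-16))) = 1926 / 209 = 9.22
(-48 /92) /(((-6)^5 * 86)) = 1 /1281744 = 0.00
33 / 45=11 / 15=0.73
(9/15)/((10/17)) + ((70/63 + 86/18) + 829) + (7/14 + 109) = 212717/225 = 945.41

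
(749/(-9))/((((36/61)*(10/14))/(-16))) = 1279292/405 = 3158.75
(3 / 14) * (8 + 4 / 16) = 99 / 56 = 1.77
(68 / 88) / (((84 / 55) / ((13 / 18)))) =1105 / 3024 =0.37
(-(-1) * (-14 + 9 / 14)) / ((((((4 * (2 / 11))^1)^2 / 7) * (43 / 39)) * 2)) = -882453 / 11008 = -80.16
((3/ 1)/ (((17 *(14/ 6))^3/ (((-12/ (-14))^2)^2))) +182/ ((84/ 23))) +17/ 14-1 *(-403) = 5511321250223/ 12138200277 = 454.05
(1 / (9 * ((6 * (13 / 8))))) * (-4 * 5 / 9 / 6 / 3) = -0.00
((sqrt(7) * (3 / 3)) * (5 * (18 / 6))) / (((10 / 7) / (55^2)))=63525 * sqrt(7) / 2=84035.68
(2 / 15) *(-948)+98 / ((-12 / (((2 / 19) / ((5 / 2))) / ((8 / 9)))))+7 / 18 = -432281 / 3420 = -126.40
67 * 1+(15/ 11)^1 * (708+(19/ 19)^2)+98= 12450/ 11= 1131.82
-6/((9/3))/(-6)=1/3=0.33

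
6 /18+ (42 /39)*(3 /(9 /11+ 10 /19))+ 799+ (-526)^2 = 3040878512 /10959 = 277477.74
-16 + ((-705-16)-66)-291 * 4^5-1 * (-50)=-298737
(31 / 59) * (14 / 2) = 217 / 59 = 3.68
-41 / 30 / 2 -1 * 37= -2261 / 60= -37.68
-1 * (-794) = 794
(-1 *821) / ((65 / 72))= -59112 / 65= -909.42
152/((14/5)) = 380/7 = 54.29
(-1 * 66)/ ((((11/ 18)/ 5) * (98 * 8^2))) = -135/ 1568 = -0.09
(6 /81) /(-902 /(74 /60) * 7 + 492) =-0.00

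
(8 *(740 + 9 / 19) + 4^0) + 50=113521 / 19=5974.79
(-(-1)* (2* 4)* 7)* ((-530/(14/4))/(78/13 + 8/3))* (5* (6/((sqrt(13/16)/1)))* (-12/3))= 6105600* sqrt(13)/169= 130260.67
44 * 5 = 220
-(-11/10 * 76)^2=-174724/25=-6988.96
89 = 89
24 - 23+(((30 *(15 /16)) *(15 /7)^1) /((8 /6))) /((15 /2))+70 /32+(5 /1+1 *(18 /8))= 461 /28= 16.46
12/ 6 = 2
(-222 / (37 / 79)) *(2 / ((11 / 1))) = -948 / 11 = -86.18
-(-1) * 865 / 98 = 865 / 98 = 8.83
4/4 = 1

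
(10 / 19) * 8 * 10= 800 / 19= 42.11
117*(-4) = -468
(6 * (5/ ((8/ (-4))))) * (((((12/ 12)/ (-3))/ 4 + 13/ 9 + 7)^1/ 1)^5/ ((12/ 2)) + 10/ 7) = -86495121405335/ 846526464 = -102176.51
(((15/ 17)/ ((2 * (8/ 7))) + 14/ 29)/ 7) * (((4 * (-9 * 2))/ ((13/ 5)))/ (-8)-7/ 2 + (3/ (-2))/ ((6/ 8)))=-51887/ 205088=-0.25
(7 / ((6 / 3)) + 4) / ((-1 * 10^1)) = -3 / 4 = -0.75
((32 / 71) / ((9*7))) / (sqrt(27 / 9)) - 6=-6+ 32*sqrt(3) / 13419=-6.00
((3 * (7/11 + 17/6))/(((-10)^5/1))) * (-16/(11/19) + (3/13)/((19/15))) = 17081797/5977400000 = 0.00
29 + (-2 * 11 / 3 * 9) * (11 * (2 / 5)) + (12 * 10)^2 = 70693 / 5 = 14138.60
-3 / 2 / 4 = -3 / 8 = -0.38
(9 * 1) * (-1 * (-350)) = 3150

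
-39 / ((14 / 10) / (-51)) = 9945 / 7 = 1420.71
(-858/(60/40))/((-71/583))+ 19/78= 26012477/5538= 4697.09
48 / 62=24 / 31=0.77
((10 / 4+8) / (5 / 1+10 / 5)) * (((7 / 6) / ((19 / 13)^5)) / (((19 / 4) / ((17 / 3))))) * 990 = 14580676110 / 47045881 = 309.92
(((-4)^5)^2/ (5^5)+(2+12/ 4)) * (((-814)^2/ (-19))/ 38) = -352567662898/ 1128125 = -312525.35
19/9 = 2.11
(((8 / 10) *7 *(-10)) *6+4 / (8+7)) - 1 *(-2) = -5006 / 15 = -333.73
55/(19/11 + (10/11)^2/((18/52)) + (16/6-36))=-59895/31819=-1.88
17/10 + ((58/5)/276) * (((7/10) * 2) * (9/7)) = 1021/575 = 1.78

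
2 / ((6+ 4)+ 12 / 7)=7 / 41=0.17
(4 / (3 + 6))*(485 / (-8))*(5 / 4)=-2425 / 72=-33.68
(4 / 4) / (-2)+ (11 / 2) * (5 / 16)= 39 / 32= 1.22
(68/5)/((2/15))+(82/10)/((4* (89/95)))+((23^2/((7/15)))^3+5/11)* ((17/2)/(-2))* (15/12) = -10393992850319307/1343188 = -7738300856.11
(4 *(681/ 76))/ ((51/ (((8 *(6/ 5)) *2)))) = 21792/ 1615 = 13.49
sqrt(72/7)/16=3 * sqrt(14)/56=0.20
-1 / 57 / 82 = -0.00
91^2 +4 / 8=16563 / 2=8281.50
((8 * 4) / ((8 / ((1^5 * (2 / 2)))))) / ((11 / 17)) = 68 / 11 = 6.18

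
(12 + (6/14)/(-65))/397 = 5457/180635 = 0.03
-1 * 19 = -19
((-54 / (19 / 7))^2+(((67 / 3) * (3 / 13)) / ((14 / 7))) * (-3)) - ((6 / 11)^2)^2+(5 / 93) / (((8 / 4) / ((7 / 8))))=39669918717383 / 102240796944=388.00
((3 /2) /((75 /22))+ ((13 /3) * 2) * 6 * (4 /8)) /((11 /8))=5288 /275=19.23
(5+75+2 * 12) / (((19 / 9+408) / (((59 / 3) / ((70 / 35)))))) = 9204 / 3691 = 2.49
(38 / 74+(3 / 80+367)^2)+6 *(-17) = 31876841453 / 236800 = 134615.04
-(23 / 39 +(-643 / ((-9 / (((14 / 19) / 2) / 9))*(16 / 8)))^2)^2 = -112897113506745649 / 15169147231000464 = -7.44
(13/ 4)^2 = 169/ 16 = 10.56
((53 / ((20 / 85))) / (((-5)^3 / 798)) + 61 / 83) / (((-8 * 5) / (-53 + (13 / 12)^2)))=-222570295321 / 119520000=-1862.20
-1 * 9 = -9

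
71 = 71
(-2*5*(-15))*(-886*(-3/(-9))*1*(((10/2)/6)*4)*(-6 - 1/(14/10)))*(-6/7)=-41642000/49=-849836.73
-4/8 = -1/2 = -0.50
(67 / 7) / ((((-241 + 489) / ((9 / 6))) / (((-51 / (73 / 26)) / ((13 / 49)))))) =-71757 / 18104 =-3.96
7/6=1.17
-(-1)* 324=324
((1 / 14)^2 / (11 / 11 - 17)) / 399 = -1 / 1251264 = -0.00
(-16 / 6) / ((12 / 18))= -4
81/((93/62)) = 54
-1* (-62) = 62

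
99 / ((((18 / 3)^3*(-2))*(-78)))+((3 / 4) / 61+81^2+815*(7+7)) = 4104292343 / 228384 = 17971.02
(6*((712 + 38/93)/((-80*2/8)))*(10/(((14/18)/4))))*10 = -23851440/217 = -109914.47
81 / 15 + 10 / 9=6.51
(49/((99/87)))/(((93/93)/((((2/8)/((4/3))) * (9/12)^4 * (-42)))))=-2417121/22528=-107.29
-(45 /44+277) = -12233 /44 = -278.02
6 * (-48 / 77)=-3.74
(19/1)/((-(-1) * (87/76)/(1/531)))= 0.03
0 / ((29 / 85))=0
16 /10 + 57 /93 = 343 /155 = 2.21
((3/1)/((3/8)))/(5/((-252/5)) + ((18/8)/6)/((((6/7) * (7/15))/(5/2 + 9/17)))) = 2.92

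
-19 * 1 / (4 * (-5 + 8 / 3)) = 57 / 28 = 2.04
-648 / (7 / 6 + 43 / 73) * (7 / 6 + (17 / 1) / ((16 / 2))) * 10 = -9342540 / 769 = -12148.95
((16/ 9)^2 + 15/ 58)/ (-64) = -16063/ 300672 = -0.05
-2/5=-0.40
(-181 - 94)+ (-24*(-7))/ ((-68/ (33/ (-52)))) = -120857/ 442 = -273.43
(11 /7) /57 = 11 /399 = 0.03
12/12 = 1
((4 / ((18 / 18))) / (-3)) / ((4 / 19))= -19 / 3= -6.33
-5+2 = -3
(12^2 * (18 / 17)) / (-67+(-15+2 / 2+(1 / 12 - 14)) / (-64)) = -1990656 / 869057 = -2.29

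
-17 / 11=-1.55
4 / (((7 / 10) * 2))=20 / 7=2.86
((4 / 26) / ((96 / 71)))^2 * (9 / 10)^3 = 0.01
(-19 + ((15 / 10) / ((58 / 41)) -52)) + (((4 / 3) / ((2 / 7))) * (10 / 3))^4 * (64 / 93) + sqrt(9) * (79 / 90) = 14236199469817 / 353900340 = 40226.58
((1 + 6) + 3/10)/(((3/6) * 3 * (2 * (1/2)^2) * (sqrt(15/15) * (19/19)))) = 146/15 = 9.73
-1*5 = -5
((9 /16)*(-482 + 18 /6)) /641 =-4311 /10256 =-0.42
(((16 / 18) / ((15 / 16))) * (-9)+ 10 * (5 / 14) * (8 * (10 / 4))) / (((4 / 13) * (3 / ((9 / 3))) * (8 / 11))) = 236093 / 840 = 281.06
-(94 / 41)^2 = -8836 / 1681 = -5.26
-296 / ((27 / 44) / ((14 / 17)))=-182336 / 459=-397.25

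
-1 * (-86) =86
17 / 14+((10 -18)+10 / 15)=-6.12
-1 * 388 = -388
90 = 90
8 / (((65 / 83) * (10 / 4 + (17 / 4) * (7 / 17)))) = 2656 / 1105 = 2.40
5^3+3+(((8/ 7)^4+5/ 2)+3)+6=678071/ 4802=141.21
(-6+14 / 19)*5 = -500 / 19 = -26.32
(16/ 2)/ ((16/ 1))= 1/ 2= 0.50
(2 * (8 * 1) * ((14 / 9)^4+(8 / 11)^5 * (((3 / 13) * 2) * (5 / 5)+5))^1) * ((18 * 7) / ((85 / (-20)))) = -85742279182336 / 25946765559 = -3304.55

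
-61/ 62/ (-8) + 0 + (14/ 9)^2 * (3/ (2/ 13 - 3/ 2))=-352853/ 66960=-5.27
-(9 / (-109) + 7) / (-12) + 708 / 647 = 706951 / 423138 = 1.67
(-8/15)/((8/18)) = -6/5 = -1.20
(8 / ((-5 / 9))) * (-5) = 72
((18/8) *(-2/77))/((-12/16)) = 6/77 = 0.08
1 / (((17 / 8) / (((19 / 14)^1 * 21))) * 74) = 114 / 629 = 0.18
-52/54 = -26/27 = -0.96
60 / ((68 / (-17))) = -15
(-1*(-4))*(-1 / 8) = -1 / 2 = -0.50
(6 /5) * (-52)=-62.40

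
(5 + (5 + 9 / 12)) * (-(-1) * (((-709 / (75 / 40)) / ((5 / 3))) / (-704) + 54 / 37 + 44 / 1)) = 160245219 / 325600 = 492.15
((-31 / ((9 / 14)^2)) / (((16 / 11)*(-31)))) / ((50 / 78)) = 7007 / 2700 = 2.60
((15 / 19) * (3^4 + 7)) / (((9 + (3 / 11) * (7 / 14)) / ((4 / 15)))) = 7744 / 3819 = 2.03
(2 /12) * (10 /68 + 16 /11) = 599 /2244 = 0.27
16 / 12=4 / 3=1.33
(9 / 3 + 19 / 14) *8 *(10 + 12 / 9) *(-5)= -41480 / 21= -1975.24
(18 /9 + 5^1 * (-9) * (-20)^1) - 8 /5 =4502 /5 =900.40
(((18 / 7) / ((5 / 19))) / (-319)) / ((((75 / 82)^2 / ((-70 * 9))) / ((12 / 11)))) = 55190592 / 2193125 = 25.17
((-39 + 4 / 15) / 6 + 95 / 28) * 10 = -3859 / 126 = -30.63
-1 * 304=-304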